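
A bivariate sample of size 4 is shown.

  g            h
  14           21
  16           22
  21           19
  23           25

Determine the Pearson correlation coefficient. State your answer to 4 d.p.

0.3331

n = 4, Σg = 74, Σh = 87, Σg² = 1422, Σh² = 1911, Σgh = 1620
nΣgh − ΣgΣh = 6480 − 6438 = 42
nΣg² − (Σg)² = 5688 − 5476 = 212; nΣh² − (Σh)² = 7644 − 7569 = 75
r = 42 / √(212 × 75) = 42 / 126.0952 ≈ 0.3331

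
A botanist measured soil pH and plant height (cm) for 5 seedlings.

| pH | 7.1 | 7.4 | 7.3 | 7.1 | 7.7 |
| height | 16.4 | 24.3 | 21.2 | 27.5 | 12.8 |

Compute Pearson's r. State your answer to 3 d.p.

n = 5, Σx = 36.6, Σy = 102.2, Σx² = 268.16, Σy² = 2228.98, Σxy = 744.83
nΣxy − ΣxΣy = 3724.15 − 3740.52 = -16.37
nΣx² − (Σx)² = 1340.8 − 1339.56 = 1.24; nΣy² − (Σy)² = 11144.9 − 10444.84 = 700.06
r = -16.37 / √(1.24 × 700.06) = -16.37 / 29.4631 ≈ -0.556

-0.556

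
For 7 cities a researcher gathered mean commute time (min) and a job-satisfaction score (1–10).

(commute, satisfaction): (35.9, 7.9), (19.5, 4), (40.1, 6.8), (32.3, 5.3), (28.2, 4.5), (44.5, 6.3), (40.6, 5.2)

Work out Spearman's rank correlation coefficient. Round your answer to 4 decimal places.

0.5714

Rank commute: 4, 1, 5, 3, 2, 7, 6
Rank satisfaction: 7, 1, 6, 4, 2, 5, 3
d = rank(commute) − rank(satisfaction): -3, 0, -1, -1, 0, 2, 3; Σd² = 24
ρ = 1 − 6Σd² / [n(n²−1)] = 1 − 6×24 / (7×48) = 1 − 144/336 ≈ 0.5714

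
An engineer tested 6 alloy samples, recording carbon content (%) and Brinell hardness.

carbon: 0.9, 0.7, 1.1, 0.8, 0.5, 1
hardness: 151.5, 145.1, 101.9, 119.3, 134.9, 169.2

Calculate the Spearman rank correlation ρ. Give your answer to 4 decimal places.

Rank carbon: 4, 2, 6, 3, 1, 5
Rank hardness: 5, 4, 1, 2, 3, 6
d = rank(carbon) − rank(hardness): -1, -2, 5, 1, -2, -1; Σd² = 36
ρ = 1 − 6Σd² / [n(n²−1)] = 1 − 6×36 / (6×35) = 1 − 216/210 ≈ -0.0286

-0.0286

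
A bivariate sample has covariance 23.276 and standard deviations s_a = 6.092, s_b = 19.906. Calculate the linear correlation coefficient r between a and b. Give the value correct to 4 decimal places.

r = Cov(a,b) / (s_a · s_b) = 23.276 / (6.092 × 19.906)
  = 23.276 / 121.2674 ≈ 0.1919

0.1919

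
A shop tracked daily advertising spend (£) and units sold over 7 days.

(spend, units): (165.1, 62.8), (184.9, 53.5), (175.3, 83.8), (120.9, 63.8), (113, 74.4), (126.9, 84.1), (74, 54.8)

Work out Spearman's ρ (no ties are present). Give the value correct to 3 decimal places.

-0.071

Rank spend: 5, 7, 6, 3, 2, 4, 1
Rank units: 3, 1, 6, 4, 5, 7, 2
d = rank(spend) − rank(units): 2, 6, 0, -1, -3, -3, -1; Σd² = 60
ρ = 1 − 6Σd² / [n(n²−1)] = 1 − 6×60 / (7×48) = 1 − 360/336 ≈ -0.071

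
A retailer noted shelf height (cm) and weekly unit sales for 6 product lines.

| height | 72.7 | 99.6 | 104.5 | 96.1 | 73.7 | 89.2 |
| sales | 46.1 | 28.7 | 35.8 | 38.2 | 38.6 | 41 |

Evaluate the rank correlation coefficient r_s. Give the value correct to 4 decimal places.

Rank height: 1, 5, 6, 4, 2, 3
Rank sales: 6, 1, 2, 3, 4, 5
d = rank(height) − rank(sales): -5, 4, 4, 1, -2, -2; Σd² = 66
ρ = 1 − 6Σd² / [n(n²−1)] = 1 − 6×66 / (6×35) = 1 − 396/210 ≈ -0.8857

-0.8857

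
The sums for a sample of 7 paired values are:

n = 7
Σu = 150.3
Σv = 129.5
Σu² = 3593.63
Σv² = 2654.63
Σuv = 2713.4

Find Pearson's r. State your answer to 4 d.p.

r = (nΣuv − ΣuΣv) / √[(nΣu² − (Σu)²)(nΣv² − (Σv)²)]
Numerator: 7×2713.4 − 150.3×129.5 = -470.05
Denominator: √[(25155.41 − 22590.09)(18582.41 − 16770.25)] = √[2565.32 × 1812.16] = 2156.1007
r = -470.05 / 2156.1007 ≈ -0.2180

-0.2180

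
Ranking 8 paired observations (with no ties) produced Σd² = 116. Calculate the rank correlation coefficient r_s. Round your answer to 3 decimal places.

ρ = 1 − 6Σd² / [n(n²−1)] = 1 − 6×116 / (8×63)
  = 1 − 696/504 = 1 − 1.3810 ≈ -0.381

-0.381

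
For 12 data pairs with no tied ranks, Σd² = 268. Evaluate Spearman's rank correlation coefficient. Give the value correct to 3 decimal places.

ρ = 1 − 6Σd² / [n(n²−1)] = 1 − 6×268 / (12×143)
  = 1 − 1608/1716 = 1 − 0.9371 ≈ 0.063

0.063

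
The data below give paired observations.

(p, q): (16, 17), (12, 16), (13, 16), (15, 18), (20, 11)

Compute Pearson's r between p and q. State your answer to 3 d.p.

n = 5, Σp = 76, Σq = 78, Σp² = 1194, Σq² = 1246, Σpq = 1162
nΣpq − ΣpΣq = 5810 − 5928 = -118
nΣp² − (Σp)² = 5970 − 5776 = 194; nΣq² − (Σq)² = 6230 − 6084 = 146
r = -118 / √(194 × 146) = -118 / 168.2974 ≈ -0.701

-0.701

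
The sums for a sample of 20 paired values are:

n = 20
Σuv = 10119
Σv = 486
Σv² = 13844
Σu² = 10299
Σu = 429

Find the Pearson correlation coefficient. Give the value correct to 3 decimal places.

r = (nΣuv − ΣuΣv) / √[(nΣu² − (Σu)²)(nΣv² − (Σv)²)]
Numerator: 20×10119 − 429×486 = -6114
Denominator: √[(205980 − 184041)(276880 − 236196)] = √[21939 × 40684] = 29875.8477
r = -6114 / 29875.8477 ≈ -0.205

-0.205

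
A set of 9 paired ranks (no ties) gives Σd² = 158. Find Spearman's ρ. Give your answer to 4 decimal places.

ρ = 1 − 6Σd² / [n(n²−1)] = 1 − 6×158 / (9×80)
  = 1 − 948/720 = 1 − 1.31667 ≈ -0.3167

-0.3167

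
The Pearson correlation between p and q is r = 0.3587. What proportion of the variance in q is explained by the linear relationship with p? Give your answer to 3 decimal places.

0.129

r² = (0.3587)² = 0.129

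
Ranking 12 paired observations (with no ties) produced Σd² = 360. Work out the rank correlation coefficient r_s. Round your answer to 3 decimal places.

-0.259

ρ = 1 − 6Σd² / [n(n²−1)] = 1 − 6×360 / (12×143)
  = 1 − 2160/1716 = 1 − 1.2587 ≈ -0.259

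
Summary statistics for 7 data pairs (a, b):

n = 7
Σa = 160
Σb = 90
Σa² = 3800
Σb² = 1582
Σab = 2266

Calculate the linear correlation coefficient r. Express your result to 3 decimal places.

0.848

r = (nΣab − ΣaΣb) / √[(nΣa² − (Σa)²)(nΣb² − (Σb)²)]
Numerator: 7×2266 − 160×90 = 1462
Denominator: √[(26600 − 25600)(11074 − 8100)] = √[1000 × 2974] = 1724.5289
r = 1462 / 1724.5289 ≈ 0.848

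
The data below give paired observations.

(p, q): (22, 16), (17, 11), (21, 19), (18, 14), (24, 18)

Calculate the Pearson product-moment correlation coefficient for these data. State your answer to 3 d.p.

n = 5, Σp = 102, Σq = 78, Σp² = 2114, Σq² = 1258, Σpq = 1622
nΣpq − ΣpΣq = 8110 − 7956 = 154
nΣp² − (Σp)² = 10570 − 10404 = 166; nΣq² − (Σq)² = 6290 − 6084 = 206
r = 154 / √(166 × 206) = 154 / 184.9216 ≈ 0.833

0.833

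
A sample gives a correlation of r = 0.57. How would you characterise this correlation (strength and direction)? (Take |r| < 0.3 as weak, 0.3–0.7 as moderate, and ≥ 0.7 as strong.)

r = 0.57 > 0 so the relationship is positive.
|r| = 0.57, which falls in the moderate range.

moderate positive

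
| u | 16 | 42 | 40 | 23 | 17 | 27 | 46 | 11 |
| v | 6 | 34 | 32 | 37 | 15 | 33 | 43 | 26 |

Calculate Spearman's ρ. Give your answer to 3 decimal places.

0.762

Rank u: 2, 7, 6, 4, 3, 5, 8, 1
Rank v: 1, 6, 4, 7, 2, 5, 8, 3
d = rank(u) − rank(v): 1, 1, 2, -3, 1, 0, 0, -2; Σd² = 20
ρ = 1 − 6Σd² / [n(n²−1)] = 1 − 6×20 / (8×63) = 1 − 120/504 ≈ 0.762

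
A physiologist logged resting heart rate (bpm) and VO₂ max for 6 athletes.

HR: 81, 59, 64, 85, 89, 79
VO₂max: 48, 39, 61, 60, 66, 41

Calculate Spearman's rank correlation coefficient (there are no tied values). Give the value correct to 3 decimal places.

0.657

Rank HR: 4, 1, 2, 5, 6, 3
Rank VO₂max: 3, 1, 5, 4, 6, 2
d = rank(HR) − rank(VO₂max): 1, 0, -3, 1, 0, 1; Σd² = 12
ρ = 1 − 6Σd² / [n(n²−1)] = 1 − 6×12 / (6×35) = 1 − 72/210 ≈ 0.657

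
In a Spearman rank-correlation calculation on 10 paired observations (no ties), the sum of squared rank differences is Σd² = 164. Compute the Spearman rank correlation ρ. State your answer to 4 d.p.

0.0061

ρ = 1 − 6Σd² / [n(n²−1)] = 1 − 6×164 / (10×99)
  = 1 − 984/990 = 1 − 0.99394 ≈ 0.0061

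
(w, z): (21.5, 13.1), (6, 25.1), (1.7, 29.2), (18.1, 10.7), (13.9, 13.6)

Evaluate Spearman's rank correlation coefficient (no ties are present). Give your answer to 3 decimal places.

-0.900

Rank w: 5, 2, 1, 4, 3
Rank z: 2, 4, 5, 1, 3
d = rank(w) − rank(z): 3, -2, -4, 3, 0; Σd² = 38
ρ = 1 − 6Σd² / [n(n²−1)] = 1 − 6×38 / (5×24) = 1 − 228/120 ≈ -0.900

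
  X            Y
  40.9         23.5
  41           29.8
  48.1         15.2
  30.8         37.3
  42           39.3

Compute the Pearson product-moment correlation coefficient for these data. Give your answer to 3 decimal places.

n = 5, ΣX = 202.8, ΣY = 145.1, ΣX² = 8380.06, ΣY² = 4607.11, ΣXY = 5713.51
nΣXY − ΣXΣY = 28567.55 − 29426.28 = -858.73
nΣX² − (ΣX)² = 41900.3 − 41127.84 = 772.46; nΣY² − (ΣY)² = 23035.55 − 21054.01 = 1981.54
r = -858.73 / √(772.46 × 1981.54) = -858.73 / 1237.1986 ≈ -0.694

-0.694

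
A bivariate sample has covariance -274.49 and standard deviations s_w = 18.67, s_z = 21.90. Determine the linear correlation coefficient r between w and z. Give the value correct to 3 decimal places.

r = Cov(w,z) / (s_w · s_z) = -274.49 / (18.67 × 21.90)
  = -274.49 / 408.8730 ≈ -0.671

-0.671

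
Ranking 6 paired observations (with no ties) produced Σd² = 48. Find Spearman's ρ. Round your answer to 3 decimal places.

ρ = 1 − 6Σd² / [n(n²−1)] = 1 − 6×48 / (6×35)
  = 1 − 288/210 = 1 − 1.3714 ≈ -0.371

-0.371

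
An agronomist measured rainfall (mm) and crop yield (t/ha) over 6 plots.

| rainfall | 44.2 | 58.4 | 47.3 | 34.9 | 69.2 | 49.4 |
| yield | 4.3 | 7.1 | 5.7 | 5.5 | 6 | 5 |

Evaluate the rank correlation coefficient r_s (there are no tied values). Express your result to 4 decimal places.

Rank rainfall: 2, 5, 3, 1, 6, 4
Rank yield: 1, 6, 4, 3, 5, 2
d = rank(rainfall) − rank(yield): 1, -1, -1, -2, 1, 2; Σd² = 12
ρ = 1 − 6Σd² / [n(n²−1)] = 1 − 6×12 / (6×35) = 1 − 72/210 ≈ 0.6571

0.6571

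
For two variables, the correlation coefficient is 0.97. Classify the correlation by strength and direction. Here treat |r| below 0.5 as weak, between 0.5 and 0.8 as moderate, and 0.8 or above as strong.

strong positive

r = 0.97 > 0 so the relationship is positive.
|r| = 0.97, which falls in the strong range.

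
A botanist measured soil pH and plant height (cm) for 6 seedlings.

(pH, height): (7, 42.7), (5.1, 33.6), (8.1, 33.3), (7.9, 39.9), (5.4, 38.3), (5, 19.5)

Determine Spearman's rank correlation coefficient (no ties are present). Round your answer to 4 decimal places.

Rank pH: 4, 2, 6, 5, 3, 1
Rank height: 6, 3, 2, 5, 4, 1
d = rank(pH) − rank(height): -2, -1, 4, 0, -1, 0; Σd² = 22
ρ = 1 − 6Σd² / [n(n²−1)] = 1 − 6×22 / (6×35) = 1 − 132/210 ≈ 0.3714

0.3714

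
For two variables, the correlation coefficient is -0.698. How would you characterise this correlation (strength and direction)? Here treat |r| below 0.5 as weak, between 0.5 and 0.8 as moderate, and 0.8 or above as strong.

r = -0.698 < 0 so the relationship is negative.
|r| = 0.698, which falls in the moderate range.

moderate negative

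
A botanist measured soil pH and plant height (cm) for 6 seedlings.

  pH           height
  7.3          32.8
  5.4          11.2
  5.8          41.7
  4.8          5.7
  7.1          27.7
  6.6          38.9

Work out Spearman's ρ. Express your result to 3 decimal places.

Rank pH: 6, 2, 3, 1, 5, 4
Rank height: 4, 2, 6, 1, 3, 5
d = rank(pH) − rank(height): 2, 0, -3, 0, 2, -1; Σd² = 18
ρ = 1 − 6Σd² / [n(n²−1)] = 1 − 6×18 / (6×35) = 1 − 108/210 ≈ 0.486

0.486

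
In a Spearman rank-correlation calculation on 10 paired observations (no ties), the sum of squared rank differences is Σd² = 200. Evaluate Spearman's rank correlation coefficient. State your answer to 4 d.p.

ρ = 1 − 6Σd² / [n(n²−1)] = 1 − 6×200 / (10×99)
  = 1 − 1200/990 = 1 − 1.21212 ≈ -0.2121

-0.2121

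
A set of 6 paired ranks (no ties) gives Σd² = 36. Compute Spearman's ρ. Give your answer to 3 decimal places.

-0.029

ρ = 1 − 6Σd² / [n(n²−1)] = 1 − 6×36 / (6×35)
  = 1 − 216/210 = 1 − 1.0286 ≈ -0.029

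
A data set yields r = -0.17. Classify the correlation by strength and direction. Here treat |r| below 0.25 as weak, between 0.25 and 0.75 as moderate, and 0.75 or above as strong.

weak negative

r = -0.17 < 0 so the relationship is negative.
|r| = 0.17, which falls in the weak range.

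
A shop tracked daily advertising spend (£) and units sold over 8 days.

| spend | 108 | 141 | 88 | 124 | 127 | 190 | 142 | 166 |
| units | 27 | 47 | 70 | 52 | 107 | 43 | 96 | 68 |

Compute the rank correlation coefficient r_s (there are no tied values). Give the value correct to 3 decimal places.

Rank spend: 2, 5, 1, 3, 4, 8, 6, 7
Rank units: 1, 3, 6, 4, 8, 2, 7, 5
d = rank(spend) − rank(units): 1, 2, -5, -1, -4, 6, -1, 2; Σd² = 88
ρ = 1 − 6Σd² / [n(n²−1)] = 1 − 6×88 / (8×63) = 1 − 528/504 ≈ -0.048

-0.048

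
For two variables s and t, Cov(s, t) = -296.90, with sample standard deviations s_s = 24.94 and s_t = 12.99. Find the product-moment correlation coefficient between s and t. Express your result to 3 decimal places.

r = Cov(s,t) / (s_s · s_t) = -296.90 / (24.94 × 12.99)
  = -296.90 / 323.9706 ≈ -0.916

-0.916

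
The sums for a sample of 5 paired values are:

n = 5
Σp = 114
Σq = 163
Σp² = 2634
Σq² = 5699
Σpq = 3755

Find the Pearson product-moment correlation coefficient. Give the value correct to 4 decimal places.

0.3334

r = (nΣpq − ΣpΣq) / √[(nΣp² − (Σp)²)(nΣq² − (Σq)²)]
Numerator: 5×3755 − 114×163 = 193
Denominator: √[(13170 − 12996)(28495 − 26569)] = √[174 × 1926] = 578.8990
r = 193 / 578.8990 ≈ 0.3334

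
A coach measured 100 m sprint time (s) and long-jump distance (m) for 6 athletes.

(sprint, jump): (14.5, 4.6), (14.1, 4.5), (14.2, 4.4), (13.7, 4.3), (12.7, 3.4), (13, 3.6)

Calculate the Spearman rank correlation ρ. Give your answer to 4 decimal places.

Rank sprint: 6, 4, 5, 3, 1, 2
Rank jump: 6, 5, 4, 3, 1, 2
d = rank(sprint) − rank(jump): 0, -1, 1, 0, 0, 0; Σd² = 2
ρ = 1 − 6Σd² / [n(n²−1)] = 1 − 6×2 / (6×35) = 1 − 12/210 ≈ 0.9429

0.9429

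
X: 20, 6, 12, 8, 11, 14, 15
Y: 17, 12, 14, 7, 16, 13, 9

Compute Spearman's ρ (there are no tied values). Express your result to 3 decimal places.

0.429

Rank X: 7, 1, 4, 2, 3, 5, 6
Rank Y: 7, 3, 5, 1, 6, 4, 2
d = rank(X) − rank(Y): 0, -2, -1, 1, -3, 1, 4; Σd² = 32
ρ = 1 − 6Σd² / [n(n²−1)] = 1 − 6×32 / (7×48) = 1 − 192/336 ≈ 0.429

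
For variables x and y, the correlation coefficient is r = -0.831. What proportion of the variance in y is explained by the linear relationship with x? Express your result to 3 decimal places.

0.691

r² = (-0.831)² = 0.691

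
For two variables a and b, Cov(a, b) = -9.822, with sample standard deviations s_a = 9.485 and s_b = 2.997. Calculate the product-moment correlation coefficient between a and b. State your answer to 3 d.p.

r = Cov(a,b) / (s_a · s_b) = -9.822 / (9.485 × 2.997)
  = -9.822 / 28.4265 ≈ -0.346

-0.346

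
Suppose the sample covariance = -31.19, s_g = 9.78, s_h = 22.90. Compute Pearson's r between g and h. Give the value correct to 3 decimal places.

-0.139

r = Cov(g,h) / (s_g · s_h) = -31.19 / (9.78 × 22.90)
  = -31.19 / 223.9620 ≈ -0.139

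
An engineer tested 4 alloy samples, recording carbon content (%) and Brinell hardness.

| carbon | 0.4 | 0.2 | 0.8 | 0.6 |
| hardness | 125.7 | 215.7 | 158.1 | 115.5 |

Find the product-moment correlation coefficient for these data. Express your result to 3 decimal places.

-0.524

n = 4, Σx = 2, Σy = 615, Σx² = 1.2, Σy² = 100662.84, Σxy = 289.2
nΣxy − ΣxΣy = 1156.8 − 1230 = -73.2
nΣx² − (Σx)² = 4.8 − 4 = 0.8; nΣy² − (Σy)² = 402651.36 − 378225 = 24426.36
r = -73.2 / √(0.8 × 24426.36) = -73.2 / 139.7894 ≈ -0.524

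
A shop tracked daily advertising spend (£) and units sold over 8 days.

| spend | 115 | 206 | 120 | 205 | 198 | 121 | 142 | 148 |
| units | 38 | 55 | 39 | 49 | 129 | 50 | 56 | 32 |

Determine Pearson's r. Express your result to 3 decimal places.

0.516

n = 8, Σx = 1255, Σy = 448, Σx² = 207999, Σy² = 31692, Σxy = 74705
nΣxy − ΣxΣy = 597640 − 562240 = 35400
nΣx² − (Σx)² = 1663992 − 1575025 = 88967; nΣy² − (Σy)² = 253536 − 200704 = 52832
r = 35400 / √(88967 × 52832) = 35400 / 68558.7671 ≈ 0.516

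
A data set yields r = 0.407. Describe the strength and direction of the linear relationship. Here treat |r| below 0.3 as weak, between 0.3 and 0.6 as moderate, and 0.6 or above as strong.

r = 0.407 > 0 so the relationship is positive.
|r| = 0.407, which falls in the moderate range.

moderate positive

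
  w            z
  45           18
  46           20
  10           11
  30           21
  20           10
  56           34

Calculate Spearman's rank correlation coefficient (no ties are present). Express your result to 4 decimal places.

Rank w: 4, 5, 1, 3, 2, 6
Rank z: 3, 4, 2, 5, 1, 6
d = rank(w) − rank(z): 1, 1, -1, -2, 1, 0; Σd² = 8
ρ = 1 − 6Σd² / [n(n²−1)] = 1 − 6×8 / (6×35) = 1 − 48/210 ≈ 0.7714

0.7714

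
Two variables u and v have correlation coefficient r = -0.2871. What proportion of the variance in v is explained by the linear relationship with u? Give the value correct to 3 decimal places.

0.082

r² = (-0.2871)² = 0.082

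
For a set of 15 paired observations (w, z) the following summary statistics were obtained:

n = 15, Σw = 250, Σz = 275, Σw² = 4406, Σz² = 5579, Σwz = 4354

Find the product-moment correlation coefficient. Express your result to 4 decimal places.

r = (nΣwz − ΣwΣz) / √[(nΣw² − (Σw)²)(nΣz² − (Σz)²)]
Numerator: 15×4354 − 250×275 = -3440
Denominator: √[(66090 − 62500)(83685 − 75625)] = √[3590 × 8060] = 5379.1635
r = -3440 / 5379.1635 ≈ -0.6395

-0.6395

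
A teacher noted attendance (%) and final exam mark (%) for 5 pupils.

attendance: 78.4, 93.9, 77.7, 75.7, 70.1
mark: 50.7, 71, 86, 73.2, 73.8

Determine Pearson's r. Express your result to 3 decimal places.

n = 5, Σx = 395.8, Σy = 354.7, Σx² = 31645.56, Σy² = 25812.17, Σxy = 28038.6
nΣxy − ΣxΣy = 140193 − 140390.26 = -197.26
nΣx² − (Σx)² = 158227.8 − 156657.64 = 1570.16; nΣy² − (Σy)² = 129060.85 − 125812.09 = 3248.76
r = -197.26 / √(1570.16 × 3248.76) = -197.26 / 2258.5555 ≈ -0.087

-0.087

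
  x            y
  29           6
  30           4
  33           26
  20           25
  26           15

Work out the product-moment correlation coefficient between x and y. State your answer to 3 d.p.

-0.274

n = 5, Σx = 138, Σy = 76, Σx² = 3906, Σy² = 1578, Σxy = 2042
nΣxy − ΣxΣy = 10210 − 10488 = -278
nΣx² − (Σx)² = 19530 − 19044 = 486; nΣy² − (Σy)² = 7890 − 5776 = 2114
r = -278 / √(486 × 2114) = -278 / 1013.6094 ≈ -0.274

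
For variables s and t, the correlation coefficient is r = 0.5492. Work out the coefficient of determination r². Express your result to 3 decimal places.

0.302

r² = (0.5492)² = 0.302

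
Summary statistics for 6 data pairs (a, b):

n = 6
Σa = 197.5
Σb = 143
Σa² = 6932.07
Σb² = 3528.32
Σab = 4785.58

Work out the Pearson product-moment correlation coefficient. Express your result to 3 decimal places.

r = (nΣab − ΣaΣb) / √[(nΣa² − (Σa)²)(nΣb² − (Σb)²)]
Numerator: 6×4785.58 − 197.5×143 = 470.98
Denominator: √[(41592.42 − 39006.25)(21169.92 − 20449)] = √[2586.17 × 720.92] = 1365.4383
r = 470.98 / 1365.4383 ≈ 0.345

0.345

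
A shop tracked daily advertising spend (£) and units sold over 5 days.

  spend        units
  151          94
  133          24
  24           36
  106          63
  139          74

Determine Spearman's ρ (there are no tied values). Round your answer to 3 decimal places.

0.700

Rank spend: 5, 3, 1, 2, 4
Rank units: 5, 1, 2, 3, 4
d = rank(spend) − rank(units): 0, 2, -1, -1, 0; Σd² = 6
ρ = 1 − 6Σd² / [n(n²−1)] = 1 − 6×6 / (5×24) = 1 − 36/120 ≈ 0.700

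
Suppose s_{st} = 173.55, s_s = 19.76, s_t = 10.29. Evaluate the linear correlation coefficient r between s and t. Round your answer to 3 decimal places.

r = Cov(s,t) / (s_s · s_t) = 173.55 / (19.76 × 10.29)
  = 173.55 / 203.3304 ≈ 0.854

0.854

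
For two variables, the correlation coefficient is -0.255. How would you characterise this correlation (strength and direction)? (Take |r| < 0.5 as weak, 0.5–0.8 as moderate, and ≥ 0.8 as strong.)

r = -0.255 < 0 so the relationship is negative.
|r| = 0.255, which falls in the weak range.

weak negative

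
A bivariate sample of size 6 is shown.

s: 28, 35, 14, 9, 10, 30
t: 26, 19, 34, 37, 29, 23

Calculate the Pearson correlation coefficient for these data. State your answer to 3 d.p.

n = 6, Σs = 126, Σt = 168, Σs² = 3286, Σt² = 4932, Σst = 3182
nΣst − ΣsΣt = 19092 − 21168 = -2076
nΣs² − (Σs)² = 19716 − 15876 = 3840; nΣt² − (Σt)² = 29592 − 28224 = 1368
r = -2076 / √(3840 × 1368) = -2076 / 2291.9686 ≈ -0.906

-0.906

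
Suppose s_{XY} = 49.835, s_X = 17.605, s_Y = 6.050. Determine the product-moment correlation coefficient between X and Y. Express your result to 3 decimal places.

r = Cov(X,Y) / (s_X · s_Y) = 49.835 / (17.605 × 6.050)
  = 49.835 / 106.5102 ≈ 0.468

0.468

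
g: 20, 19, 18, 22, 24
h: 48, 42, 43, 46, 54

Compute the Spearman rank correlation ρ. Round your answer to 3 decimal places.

0.800

Rank g: 3, 2, 1, 4, 5
Rank h: 4, 1, 2, 3, 5
d = rank(g) − rank(h): -1, 1, -1, 1, 0; Σd² = 4
ρ = 1 − 6Σd² / [n(n²−1)] = 1 − 6×4 / (5×24) = 1 − 24/120 ≈ 0.800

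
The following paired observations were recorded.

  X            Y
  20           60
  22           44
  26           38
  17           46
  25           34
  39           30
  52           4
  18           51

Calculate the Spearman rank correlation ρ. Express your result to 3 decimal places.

Rank X: 3, 4, 6, 1, 5, 7, 8, 2
Rank Y: 8, 5, 4, 6, 3, 2, 1, 7
d = rank(X) − rank(Y): -5, -1, 2, -5, 2, 5, 7, -5; Σd² = 158
ρ = 1 − 6Σd² / [n(n²−1)] = 1 − 6×158 / (8×63) = 1 − 948/504 ≈ -0.881

-0.881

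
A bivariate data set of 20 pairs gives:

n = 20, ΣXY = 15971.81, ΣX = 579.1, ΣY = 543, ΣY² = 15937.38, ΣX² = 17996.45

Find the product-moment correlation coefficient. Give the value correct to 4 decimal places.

0.2057

r = (nΣXY − ΣXΣY) / √[(nΣX² − (ΣX)²)(nΣY² − (ΣY)²)]
Numerator: 20×15971.81 − 579.1×543 = 4984.9
Denominator: √[(359929 − 335356.81)(318747.6 − 294849)] = √[24572.19 × 23898.6] = 24233.0547
r = 4984.9 / 24233.0547 ≈ 0.2057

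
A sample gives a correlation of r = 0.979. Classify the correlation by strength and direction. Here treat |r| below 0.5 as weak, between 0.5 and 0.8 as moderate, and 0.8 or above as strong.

strong positive

r = 0.979 > 0 so the relationship is positive.
|r| = 0.979, which falls in the strong range.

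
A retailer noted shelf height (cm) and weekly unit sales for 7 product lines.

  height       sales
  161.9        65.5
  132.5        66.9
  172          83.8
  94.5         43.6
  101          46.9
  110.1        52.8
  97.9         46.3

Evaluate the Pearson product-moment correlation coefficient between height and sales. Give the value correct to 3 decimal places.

0.946

n = 7, Σx = 869.9, Σy = 405.8, Σx² = 114189.53, Σy² = 24820.4, Σxy = 53085.45
nΣxy − ΣxΣy = 371598.15 − 353005.42 = 18592.73
nΣx² − (Σx)² = 799326.71 − 756726.01 = 42600.7; nΣy² − (Σy)² = 173742.8 − 164673.64 = 9069.16
r = 18592.73 / √(42600.7 × 9069.16) = 18592.73 / 19655.8532 ≈ 0.946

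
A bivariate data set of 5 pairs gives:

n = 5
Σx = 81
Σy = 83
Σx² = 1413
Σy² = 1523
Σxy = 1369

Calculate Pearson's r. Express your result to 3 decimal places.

0.202

r = (nΣxy − ΣxΣy) / √[(nΣx² − (Σx)²)(nΣy² − (Σy)²)]
Numerator: 5×1369 − 81×83 = 122
Denominator: √[(7065 − 6561)(7615 − 6889)] = √[504 × 726] = 604.9000
r = 122 / 604.9000 ≈ 0.202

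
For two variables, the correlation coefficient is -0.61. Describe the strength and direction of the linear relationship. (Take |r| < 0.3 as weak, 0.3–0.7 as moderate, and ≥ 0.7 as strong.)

r = -0.61 < 0 so the relationship is negative.
|r| = 0.61, which falls in the moderate range.

moderate negative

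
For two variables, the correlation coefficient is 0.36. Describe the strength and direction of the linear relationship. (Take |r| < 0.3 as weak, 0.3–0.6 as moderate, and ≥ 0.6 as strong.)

moderate positive

r = 0.36 > 0 so the relationship is positive.
|r| = 0.36, which falls in the moderate range.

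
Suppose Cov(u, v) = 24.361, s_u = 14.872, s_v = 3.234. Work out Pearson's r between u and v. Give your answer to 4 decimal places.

r = Cov(u,v) / (s_u · s_v) = 24.361 / (14.872 × 3.234)
  = 24.361 / 48.0960 ≈ 0.5065

0.5065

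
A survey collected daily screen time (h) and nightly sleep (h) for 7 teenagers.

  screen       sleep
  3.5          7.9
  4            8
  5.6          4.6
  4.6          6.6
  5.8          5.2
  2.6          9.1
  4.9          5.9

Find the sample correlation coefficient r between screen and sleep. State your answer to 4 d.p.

n = 7, Σx = 31, Σy = 47.3, Σx² = 145.18, Σy² = 335.79, Σxy = 198.5
nΣxy − ΣxΣy = 1389.5 − 1466.3 = -76.8
nΣx² − (Σx)² = 1016.26 − 961 = 55.26; nΣy² − (Σy)² = 2350.53 − 2237.29 = 113.24
r = -76.8 / √(55.26 × 113.24) = -76.8 / 79.1053 ≈ -0.9709

-0.9709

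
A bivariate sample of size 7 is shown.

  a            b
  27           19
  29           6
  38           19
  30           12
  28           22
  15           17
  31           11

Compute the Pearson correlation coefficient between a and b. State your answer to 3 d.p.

n = 7, Σa = 198, Σb = 106, Σa² = 5884, Σb² = 1796, Σab = 2981
nΣab − ΣaΣb = 20867 − 20988 = -121
nΣa² − (Σa)² = 41188 − 39204 = 1984; nΣb² − (Σb)² = 12572 − 11236 = 1336
r = -121 / √(1984 × 1336) = -121 / 1628.0737 ≈ -0.074

-0.074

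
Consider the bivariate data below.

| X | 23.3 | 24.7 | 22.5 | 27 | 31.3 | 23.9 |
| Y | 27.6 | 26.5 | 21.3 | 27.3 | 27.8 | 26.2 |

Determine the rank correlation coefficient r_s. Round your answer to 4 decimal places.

0.6571

Rank X: 2, 4, 1, 5, 6, 3
Rank Y: 5, 3, 1, 4, 6, 2
d = rank(X) − rank(Y): -3, 1, 0, 1, 0, 1; Σd² = 12
ρ = 1 − 6Σd² / [n(n²−1)] = 1 − 6×12 / (6×35) = 1 − 72/210 ≈ 0.6571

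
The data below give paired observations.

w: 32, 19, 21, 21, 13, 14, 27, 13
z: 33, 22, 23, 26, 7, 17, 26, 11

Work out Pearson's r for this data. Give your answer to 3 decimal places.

0.919

n = 8, Σw = 160, Σz = 165, Σw² = 3530, Σz² = 3913, Σwz = 3677
nΣwz − ΣwΣz = 29416 − 26400 = 3016
nΣw² − (Σw)² = 28240 − 25600 = 2640; nΣz² − (Σz)² = 31304 − 27225 = 4079
r = 3016 / √(2640 × 4079) = 3016 / 3281.5484 ≈ 0.919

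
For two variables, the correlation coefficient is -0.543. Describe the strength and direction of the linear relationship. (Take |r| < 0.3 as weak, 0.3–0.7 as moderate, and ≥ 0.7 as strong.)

r = -0.543 < 0 so the relationship is negative.
|r| = 0.543, which falls in the moderate range.

moderate negative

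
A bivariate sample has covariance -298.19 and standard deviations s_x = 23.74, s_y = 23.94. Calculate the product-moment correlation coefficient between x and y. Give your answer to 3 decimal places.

-0.525

r = Cov(x,y) / (s_x · s_y) = -298.19 / (23.74 × 23.94)
  = -298.19 / 568.3356 ≈ -0.525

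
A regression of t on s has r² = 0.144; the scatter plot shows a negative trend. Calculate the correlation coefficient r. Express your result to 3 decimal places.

|r| = √0.144 = 0.379
The association is negative, so r = −0.379.

-0.379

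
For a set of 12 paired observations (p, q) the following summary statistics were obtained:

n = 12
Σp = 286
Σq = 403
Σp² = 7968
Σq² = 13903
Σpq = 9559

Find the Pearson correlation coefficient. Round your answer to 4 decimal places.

-0.0703

r = (nΣpq − ΣpΣq) / √[(nΣp² − (Σp)²)(nΣq² − (Σq)²)]
Numerator: 12×9559 − 286×403 = -550
Denominator: √[(95616 − 81796)(166836 − 162409)] = √[13820 × 4427] = 7821.8374
r = -550 / 7821.8374 ≈ -0.0703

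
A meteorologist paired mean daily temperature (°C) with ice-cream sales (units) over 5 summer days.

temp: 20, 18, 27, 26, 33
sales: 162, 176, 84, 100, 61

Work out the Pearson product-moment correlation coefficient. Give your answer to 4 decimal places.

n = 5, Σx = 124, Σy = 583, Σx² = 3218, Σy² = 77997, Σxy = 13289
nΣxy − ΣxΣy = 66445 − 72292 = -5847
nΣx² − (Σx)² = 16090 − 15376 = 714; nΣy² − (Σy)² = 389985 − 339889 = 50096
r = -5847 / √(714 × 50096) = -5847 / 5980.6809 ≈ -0.9776

-0.9776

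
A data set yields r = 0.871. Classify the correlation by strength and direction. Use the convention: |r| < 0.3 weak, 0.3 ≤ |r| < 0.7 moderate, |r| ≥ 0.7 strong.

strong positive

r = 0.871 > 0 so the relationship is positive.
|r| = 0.871, which falls in the strong range.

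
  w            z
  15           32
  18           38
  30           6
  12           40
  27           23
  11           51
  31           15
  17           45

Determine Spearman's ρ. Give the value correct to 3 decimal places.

-0.857

Rank w: 3, 5, 7, 2, 6, 1, 8, 4
Rank z: 4, 5, 1, 6, 3, 8, 2, 7
d = rank(w) − rank(z): -1, 0, 6, -4, 3, -7, 6, -3; Σd² = 156
ρ = 1 − 6Σd² / [n(n²−1)] = 1 − 6×156 / (8×63) = 1 − 936/504 ≈ -0.857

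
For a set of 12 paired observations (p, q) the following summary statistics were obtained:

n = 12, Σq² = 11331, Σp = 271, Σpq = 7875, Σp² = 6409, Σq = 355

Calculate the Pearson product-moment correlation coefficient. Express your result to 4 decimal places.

-0.2903

r = (nΣpq − ΣpΣq) / √[(nΣp² − (Σp)²)(nΣq² − (Σq)²)]
Numerator: 12×7875 − 271×355 = -1705
Denominator: √[(76908 − 73441)(135972 − 126025)] = √[3467 × 9947] = 5872.4994
r = -1705 / 5872.4994 ≈ -0.2903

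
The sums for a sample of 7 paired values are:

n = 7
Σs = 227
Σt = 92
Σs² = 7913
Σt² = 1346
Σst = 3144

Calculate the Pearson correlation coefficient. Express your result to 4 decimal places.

r = (nΣst − ΣsΣt) / √[(nΣs² − (Σs)²)(nΣt² − (Σt)²)]
Numerator: 7×3144 − 227×92 = 1124
Denominator: √[(55391 − 51529)(9422 − 8464)] = √[3862 × 958] = 1923.4854
r = 1124 / 1923.4854 ≈ 0.5844

0.5844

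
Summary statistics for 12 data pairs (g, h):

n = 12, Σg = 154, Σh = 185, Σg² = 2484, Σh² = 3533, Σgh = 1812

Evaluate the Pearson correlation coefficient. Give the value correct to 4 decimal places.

-0.9562

r = (nΣgh − ΣgΣh) / √[(nΣg² − (Σg)²)(nΣh² − (Σh)²)]
Numerator: 12×1812 − 154×185 = -6746
Denominator: √[(29808 − 23716)(42396 − 34225)] = √[6092 × 8171] = 7055.3336
r = -6746 / 7055.3336 ≈ -0.9562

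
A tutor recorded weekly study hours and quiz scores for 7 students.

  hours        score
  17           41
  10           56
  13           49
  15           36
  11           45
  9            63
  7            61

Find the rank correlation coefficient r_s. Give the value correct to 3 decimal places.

Rank hours: 7, 3, 5, 6, 4, 2, 1
Rank score: 2, 5, 4, 1, 3, 7, 6
d = rank(hours) − rank(score): 5, -2, 1, 5, 1, -5, -5; Σd² = 106
ρ = 1 − 6Σd² / [n(n²−1)] = 1 − 6×106 / (7×48) = 1 − 636/336 ≈ -0.893

-0.893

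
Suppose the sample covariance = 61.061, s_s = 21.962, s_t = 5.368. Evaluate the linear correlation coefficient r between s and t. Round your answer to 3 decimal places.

r = Cov(s,t) / (s_s · s_t) = 61.061 / (21.962 × 5.368)
  = 61.061 / 117.8920 ≈ 0.518

0.518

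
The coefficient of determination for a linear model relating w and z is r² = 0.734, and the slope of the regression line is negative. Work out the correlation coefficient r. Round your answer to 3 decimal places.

-0.857

|r| = √0.734 = 0.857
The association is negative, so r = −0.857.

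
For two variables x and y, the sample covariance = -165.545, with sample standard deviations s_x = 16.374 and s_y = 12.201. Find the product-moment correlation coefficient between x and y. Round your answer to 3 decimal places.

r = Cov(x,y) / (s_x · s_y) = -165.545 / (16.374 × 12.201)
  = -165.545 / 199.7792 ≈ -0.829

-0.829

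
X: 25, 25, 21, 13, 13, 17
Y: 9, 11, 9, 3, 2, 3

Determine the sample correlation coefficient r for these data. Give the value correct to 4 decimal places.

n = 6, ΣX = 114, ΣY = 37, ΣX² = 2318, ΣY² = 305, ΣXY = 805
nΣXY − ΣXΣY = 4830 − 4218 = 612
nΣX² − (ΣX)² = 13908 − 12996 = 912; nΣY² − (ΣY)² = 1830 − 1369 = 461
r = 612 / √(912 × 461) = 612 / 648.4073 ≈ 0.9439

0.9439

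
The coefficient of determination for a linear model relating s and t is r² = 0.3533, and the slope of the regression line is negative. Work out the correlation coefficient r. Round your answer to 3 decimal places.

|r| = √0.3533 = 0.594
The association is negative, so r = −0.594.

-0.594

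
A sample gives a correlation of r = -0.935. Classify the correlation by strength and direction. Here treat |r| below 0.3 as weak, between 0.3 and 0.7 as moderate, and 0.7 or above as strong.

r = -0.935 < 0 so the relationship is negative.
|r| = 0.935, which falls in the strong range.

strong negative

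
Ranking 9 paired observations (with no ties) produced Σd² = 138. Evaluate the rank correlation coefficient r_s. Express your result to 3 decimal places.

ρ = 1 − 6Σd² / [n(n²−1)] = 1 − 6×138 / (9×80)
  = 1 − 828/720 = 1 − 1.1500 ≈ -0.150

-0.150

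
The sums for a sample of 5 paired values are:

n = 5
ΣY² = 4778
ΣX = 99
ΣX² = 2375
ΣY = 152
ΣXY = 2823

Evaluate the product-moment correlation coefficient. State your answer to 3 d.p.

r = (nΣXY − ΣXΣY) / √[(nΣX² − (ΣX)²)(nΣY² − (ΣY)²)]
Numerator: 5×2823 − 99×152 = -933
Denominator: √[(11875 − 9801)(23890 − 23104)] = √[2074 × 786] = 1276.7788
r = -933 / 1276.7788 ≈ -0.731

-0.731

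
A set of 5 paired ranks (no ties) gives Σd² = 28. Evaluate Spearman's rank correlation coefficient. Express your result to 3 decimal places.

-0.400

ρ = 1 − 6Σd² / [n(n²−1)] = 1 − 6×28 / (5×24)
  = 1 − 168/120 = 1 − 1.4000 ≈ -0.400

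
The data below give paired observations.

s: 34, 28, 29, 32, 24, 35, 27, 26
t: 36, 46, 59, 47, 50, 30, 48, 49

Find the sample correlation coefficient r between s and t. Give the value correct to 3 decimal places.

-0.715

n = 8, Σs = 235, Σt = 365, Σs² = 7011, Σt² = 17207, Σst = 10547
nΣst − ΣsΣt = 84376 − 85775 = -1399
nΣs² − (Σs)² = 56088 − 55225 = 863; nΣt² − (Σt)² = 137656 − 133225 = 4431
r = -1399 / √(863 × 4431) = -1399 / 1955.4930 ≈ -0.715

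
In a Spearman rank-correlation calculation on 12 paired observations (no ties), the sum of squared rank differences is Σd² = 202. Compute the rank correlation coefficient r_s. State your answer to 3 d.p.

ρ = 1 − 6Σd² / [n(n²−1)] = 1 − 6×202 / (12×143)
  = 1 − 1212/1716 = 1 − 0.7063 ≈ 0.294

0.294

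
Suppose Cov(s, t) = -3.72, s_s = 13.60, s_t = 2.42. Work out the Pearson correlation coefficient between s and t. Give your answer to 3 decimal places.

-0.113

r = Cov(s,t) / (s_s · s_t) = -3.72 / (13.60 × 2.42)
  = -3.72 / 32.9120 ≈ -0.113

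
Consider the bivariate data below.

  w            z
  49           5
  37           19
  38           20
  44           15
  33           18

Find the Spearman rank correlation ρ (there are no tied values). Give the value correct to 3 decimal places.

-0.600

Rank w: 5, 2, 3, 4, 1
Rank z: 1, 4, 5, 2, 3
d = rank(w) − rank(z): 4, -2, -2, 2, -2; Σd² = 32
ρ = 1 − 6Σd² / [n(n²−1)] = 1 − 6×32 / (5×24) = 1 − 192/120 ≈ -0.600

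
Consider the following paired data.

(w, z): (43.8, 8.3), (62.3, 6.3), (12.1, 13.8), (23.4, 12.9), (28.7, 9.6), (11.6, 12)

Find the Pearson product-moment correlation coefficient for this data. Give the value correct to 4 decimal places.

-0.9351

n = 6, Σw = 181.9, Σz = 62.9, Σw² = 7451.95, Σz² = 701.59, Σwz = 1639.59
nΣwz − ΣwΣz = 9837.54 − 11441.51 = -1603.97
nΣw² − (Σw)² = 44711.7 − 33087.61 = 11624.09; nΣz² − (Σz)² = 4209.54 − 3956.41 = 253.13
r = -1603.97 / √(11624.09 × 253.13) = -1603.97 / 1715.3443 ≈ -0.9351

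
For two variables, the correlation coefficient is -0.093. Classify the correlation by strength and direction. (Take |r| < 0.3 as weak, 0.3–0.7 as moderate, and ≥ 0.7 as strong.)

weak negative

r = -0.093 < 0 so the relationship is negative.
|r| = 0.093, which falls in the weak range.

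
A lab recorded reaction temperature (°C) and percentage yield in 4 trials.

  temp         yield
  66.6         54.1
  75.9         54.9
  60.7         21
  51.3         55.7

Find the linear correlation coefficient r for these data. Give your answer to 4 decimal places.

0.1654

n = 4, Σx = 254.5, Σy = 185.7, Σx² = 16512.55, Σy² = 9484.31, Σxy = 11902.08
nΣxy − ΣxΣy = 47608.32 − 47260.65 = 347.67
nΣx² − (Σx)² = 66050.2 − 64770.25 = 1279.95; nΣy² − (Σy)² = 37937.24 − 34484.49 = 3452.75
r = 347.67 / √(1279.95 × 3452.75) = 347.67 / 2102.2244 ≈ 0.1654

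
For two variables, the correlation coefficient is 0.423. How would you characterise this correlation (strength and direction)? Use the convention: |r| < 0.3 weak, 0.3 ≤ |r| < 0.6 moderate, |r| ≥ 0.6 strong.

r = 0.423 > 0 so the relationship is positive.
|r| = 0.423, which falls in the moderate range.

moderate positive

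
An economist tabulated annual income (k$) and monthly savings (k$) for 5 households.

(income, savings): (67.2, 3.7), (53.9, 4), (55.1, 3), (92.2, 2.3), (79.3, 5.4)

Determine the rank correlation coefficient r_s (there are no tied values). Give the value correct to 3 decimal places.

-0.300

Rank income: 3, 1, 2, 5, 4
Rank savings: 3, 4, 2, 1, 5
d = rank(income) − rank(savings): 0, -3, 0, 4, -1; Σd² = 26
ρ = 1 − 6Σd² / [n(n²−1)] = 1 − 6×26 / (5×24) = 1 − 156/120 ≈ -0.300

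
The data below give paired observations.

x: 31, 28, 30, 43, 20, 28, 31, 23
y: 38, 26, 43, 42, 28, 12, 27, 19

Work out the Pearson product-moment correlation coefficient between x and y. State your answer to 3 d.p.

n = 8, Σx = 234, Σy = 235, Σx² = 7168, Σy² = 7751, Σxy = 7172
nΣxy − ΣxΣy = 57376 − 54990 = 2386
nΣx² − (Σx)² = 57344 − 54756 = 2588; nΣy² − (Σy)² = 62008 − 55225 = 6783
r = 2386 / √(2588 × 6783) = 2386 / 4189.7976 ≈ 0.569

0.569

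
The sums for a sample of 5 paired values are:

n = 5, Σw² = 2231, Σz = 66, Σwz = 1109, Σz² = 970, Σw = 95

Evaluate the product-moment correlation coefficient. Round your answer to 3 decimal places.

r = (nΣwz − ΣwΣz) / √[(nΣw² − (Σw)²)(nΣz² − (Σz)²)]
Numerator: 5×1109 − 95×66 = -725
Denominator: √[(11155 − 9025)(4850 − 4356)] = √[2130 × 494] = 1025.7778
r = -725 / 1025.7778 ≈ -0.707

-0.707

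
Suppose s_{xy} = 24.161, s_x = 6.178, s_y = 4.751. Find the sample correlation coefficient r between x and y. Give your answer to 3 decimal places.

0.823

r = Cov(x,y) / (s_x · s_y) = 24.161 / (6.178 × 4.751)
  = 24.161 / 29.3517 ≈ 0.823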